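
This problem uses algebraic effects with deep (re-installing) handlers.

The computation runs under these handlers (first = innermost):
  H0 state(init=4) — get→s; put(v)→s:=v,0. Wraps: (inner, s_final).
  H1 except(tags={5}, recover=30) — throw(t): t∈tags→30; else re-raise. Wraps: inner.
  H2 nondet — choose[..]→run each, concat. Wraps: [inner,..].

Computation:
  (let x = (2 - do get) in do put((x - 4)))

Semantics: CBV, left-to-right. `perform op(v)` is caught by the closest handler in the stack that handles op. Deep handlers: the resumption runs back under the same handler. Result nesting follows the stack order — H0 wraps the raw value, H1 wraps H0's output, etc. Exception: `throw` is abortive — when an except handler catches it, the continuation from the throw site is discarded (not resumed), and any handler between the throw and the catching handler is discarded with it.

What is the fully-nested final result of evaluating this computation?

Evaluation trace:
get @ H0 ⇒ 4
put(-6) @ H0 ⇒ s:=-6
H0 returns (0, -6)
H1 returns (0, -6)
H2 returns [(0, -6)]
= [(0, -6)]

Answer: [(0, -6)]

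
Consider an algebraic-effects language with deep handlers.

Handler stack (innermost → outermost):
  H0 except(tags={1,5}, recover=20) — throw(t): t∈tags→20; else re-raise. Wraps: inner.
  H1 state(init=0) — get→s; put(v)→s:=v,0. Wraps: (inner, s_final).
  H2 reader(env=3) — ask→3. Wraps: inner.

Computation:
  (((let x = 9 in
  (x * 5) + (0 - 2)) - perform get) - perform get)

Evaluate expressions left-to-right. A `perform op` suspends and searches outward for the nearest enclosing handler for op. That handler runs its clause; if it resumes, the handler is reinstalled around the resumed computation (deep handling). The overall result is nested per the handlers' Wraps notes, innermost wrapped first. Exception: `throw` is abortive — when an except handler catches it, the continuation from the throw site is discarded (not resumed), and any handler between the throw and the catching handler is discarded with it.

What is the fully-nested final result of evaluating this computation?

Answer: (43, 0)

Working:
get @ H1 ⇒ 0
get @ H1 ⇒ 0
H0 returns 43
H1 returns (43, 0)
H2 returns (43, 0)
= (43, 0)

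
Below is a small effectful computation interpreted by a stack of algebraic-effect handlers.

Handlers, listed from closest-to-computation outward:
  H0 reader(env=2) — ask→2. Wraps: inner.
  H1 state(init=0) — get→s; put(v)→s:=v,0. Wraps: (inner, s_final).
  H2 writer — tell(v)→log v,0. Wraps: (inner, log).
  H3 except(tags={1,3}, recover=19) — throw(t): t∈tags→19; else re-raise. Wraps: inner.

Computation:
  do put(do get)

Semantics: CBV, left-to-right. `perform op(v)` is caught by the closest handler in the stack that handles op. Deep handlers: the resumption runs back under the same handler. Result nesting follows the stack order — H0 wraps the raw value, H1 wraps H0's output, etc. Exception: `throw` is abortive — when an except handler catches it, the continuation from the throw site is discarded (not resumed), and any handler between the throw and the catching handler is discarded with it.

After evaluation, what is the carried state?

Working:
get @ H1 ⇒ 0
put(0) @ H1 ⇒ s:=0
H0 returns 0
H1 returns (0, 0)
H2 returns ((0, 0), ())
H3 returns ((0, 0), ())
= ((0, 0), ())

Answer: 0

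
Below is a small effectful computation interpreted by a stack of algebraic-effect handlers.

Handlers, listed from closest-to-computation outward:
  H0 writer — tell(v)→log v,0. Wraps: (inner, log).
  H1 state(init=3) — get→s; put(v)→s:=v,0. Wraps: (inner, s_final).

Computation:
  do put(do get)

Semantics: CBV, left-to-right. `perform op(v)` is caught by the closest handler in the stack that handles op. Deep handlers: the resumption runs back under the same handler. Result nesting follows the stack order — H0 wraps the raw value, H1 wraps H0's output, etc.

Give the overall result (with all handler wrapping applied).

Answer: ((0, ()), 3)

Step-by-step:
get @ H1 ⇒ 3
put(3) @ H1 ⇒ s:=3
H0 returns (0, ())
H1 returns ((0, ()), 3)
= ((0, ()), 3)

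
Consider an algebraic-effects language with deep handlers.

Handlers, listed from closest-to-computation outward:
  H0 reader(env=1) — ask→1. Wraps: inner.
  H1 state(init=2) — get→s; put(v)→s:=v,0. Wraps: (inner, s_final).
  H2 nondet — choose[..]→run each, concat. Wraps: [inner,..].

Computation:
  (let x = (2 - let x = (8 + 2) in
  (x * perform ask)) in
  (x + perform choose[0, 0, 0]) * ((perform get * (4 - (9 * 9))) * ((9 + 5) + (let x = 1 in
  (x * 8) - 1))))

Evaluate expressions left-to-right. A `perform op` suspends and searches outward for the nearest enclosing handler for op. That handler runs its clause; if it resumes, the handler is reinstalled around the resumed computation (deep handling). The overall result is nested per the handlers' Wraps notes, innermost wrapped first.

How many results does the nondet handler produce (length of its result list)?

Answer: 3

Working:
ask @ H0 ⇒ 1
choose[0, 0, 0] @ H2
  branch[0] choose=0:
    get @ H1 ⇒ 2
    H0 returns 25872
    H1 returns (25872, 2)
    H2 returns [(25872, 2)]
  branch[1] choose=0:
    get @ H1 ⇒ 2
    H0 returns 25872
    H1 returns (25872, 2)
    H2 returns [(25872, 2)]
  branch[2] choose=0:
    get @ H1 ⇒ 2
    H0 returns 25872
    H1 returns (25872, 2)
    H2 returns [(25872, 2)]
= [(25872, 2), (25872, 2), (25872, 2)]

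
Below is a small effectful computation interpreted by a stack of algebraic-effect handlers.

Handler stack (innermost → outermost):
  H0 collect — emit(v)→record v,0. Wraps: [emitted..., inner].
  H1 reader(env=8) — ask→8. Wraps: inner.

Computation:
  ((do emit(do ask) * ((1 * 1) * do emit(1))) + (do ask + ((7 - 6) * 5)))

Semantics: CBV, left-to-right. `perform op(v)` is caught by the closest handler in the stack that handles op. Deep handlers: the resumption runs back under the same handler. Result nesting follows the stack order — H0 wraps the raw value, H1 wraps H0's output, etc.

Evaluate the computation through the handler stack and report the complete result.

Step-by-step:
ask @ H1 ⇒ 8
emit(8) @ H0 ⇒ out+=8
emit(1) @ H0 ⇒ out+=1
ask @ H1 ⇒ 8
H0 returns [8, 1, 13]
H1 returns [8, 1, 13]
= [8, 1, 13]

Answer: [8, 1, 13]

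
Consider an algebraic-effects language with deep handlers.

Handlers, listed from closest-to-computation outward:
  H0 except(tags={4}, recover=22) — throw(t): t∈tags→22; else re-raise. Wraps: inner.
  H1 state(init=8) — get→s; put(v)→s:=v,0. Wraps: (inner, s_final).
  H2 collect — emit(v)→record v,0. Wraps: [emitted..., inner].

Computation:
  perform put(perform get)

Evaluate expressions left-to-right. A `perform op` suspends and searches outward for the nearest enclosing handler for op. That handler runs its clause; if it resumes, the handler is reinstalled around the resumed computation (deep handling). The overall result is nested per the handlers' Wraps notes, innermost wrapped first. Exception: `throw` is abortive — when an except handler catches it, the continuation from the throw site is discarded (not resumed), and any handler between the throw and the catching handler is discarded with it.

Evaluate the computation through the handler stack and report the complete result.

Working:
get @ H1 ⇒ 8
put(8) @ H1 ⇒ s:=8
H0 returns 0
H1 returns (0, 8)
H2 returns [(0, 8)]
= [(0, 8)]

Answer: [(0, 8)]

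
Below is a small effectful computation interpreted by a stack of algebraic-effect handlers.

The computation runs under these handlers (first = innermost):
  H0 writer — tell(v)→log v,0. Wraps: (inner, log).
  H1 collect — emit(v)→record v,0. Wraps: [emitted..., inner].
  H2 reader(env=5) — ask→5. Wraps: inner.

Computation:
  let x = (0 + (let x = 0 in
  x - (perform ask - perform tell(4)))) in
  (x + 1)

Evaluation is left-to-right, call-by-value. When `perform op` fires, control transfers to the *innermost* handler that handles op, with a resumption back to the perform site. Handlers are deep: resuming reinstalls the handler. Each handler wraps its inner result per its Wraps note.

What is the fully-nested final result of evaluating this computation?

Step-by-step:
ask @ H2 ⇒ 5
tell(4) @ H0 ⇒ log+=4
H0 returns (-4, (4))
H1 returns [(-4, (4))]
H2 returns [(-4, (4))]
= [(-4, (4))]

Answer: [(-4, (4))]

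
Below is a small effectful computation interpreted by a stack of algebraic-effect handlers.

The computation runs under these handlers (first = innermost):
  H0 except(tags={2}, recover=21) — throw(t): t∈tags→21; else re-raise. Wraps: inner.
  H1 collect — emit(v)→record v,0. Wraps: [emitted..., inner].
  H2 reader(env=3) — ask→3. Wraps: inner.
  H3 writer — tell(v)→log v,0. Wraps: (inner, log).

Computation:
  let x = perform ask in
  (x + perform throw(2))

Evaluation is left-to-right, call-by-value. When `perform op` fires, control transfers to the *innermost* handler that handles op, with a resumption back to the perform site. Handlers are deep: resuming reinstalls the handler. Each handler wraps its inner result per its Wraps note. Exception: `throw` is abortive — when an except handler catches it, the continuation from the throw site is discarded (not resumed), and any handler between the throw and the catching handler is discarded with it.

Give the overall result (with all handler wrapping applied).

Step-by-step:
ask @ H2 ⇒ 3
throw(2) @ H0 caught ⇒ 21
H1 returns [21]
H2 returns [21]
H3 returns ([21], ())
= ([21], ())

Answer: ([21], ())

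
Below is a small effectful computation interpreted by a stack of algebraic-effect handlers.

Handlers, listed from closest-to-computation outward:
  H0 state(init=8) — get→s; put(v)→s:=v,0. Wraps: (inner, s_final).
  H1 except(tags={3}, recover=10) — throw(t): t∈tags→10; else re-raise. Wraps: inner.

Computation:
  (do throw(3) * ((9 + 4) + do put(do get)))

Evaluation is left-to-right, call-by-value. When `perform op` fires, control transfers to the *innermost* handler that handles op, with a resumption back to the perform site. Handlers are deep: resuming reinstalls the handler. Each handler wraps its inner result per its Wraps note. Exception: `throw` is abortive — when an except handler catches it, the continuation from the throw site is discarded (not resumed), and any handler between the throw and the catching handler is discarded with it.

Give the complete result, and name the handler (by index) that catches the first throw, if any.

Answer: 10 ; first throw caught by: H1

Working:
throw(3) @ H1 caught ⇒ 10
= 10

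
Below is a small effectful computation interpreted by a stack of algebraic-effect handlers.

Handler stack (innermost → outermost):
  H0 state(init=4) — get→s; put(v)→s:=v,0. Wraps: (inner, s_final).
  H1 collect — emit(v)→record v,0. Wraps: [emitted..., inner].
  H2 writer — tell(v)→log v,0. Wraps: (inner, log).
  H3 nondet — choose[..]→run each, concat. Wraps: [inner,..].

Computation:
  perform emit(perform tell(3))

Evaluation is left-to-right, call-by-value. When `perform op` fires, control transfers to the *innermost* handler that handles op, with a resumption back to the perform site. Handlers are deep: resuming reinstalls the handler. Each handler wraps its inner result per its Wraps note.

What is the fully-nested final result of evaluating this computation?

Answer: [([0, (0, 4)], (3))]

Evaluation trace:
tell(3) @ H2 ⇒ log+=3
emit(0) @ H1 ⇒ out+=0
H0 returns (0, 4)
H1 returns [0, (0, 4)]
H2 returns ([0, (0, 4)], (3))
H3 returns [([0, (0, 4)], (3))]
= [([0, (0, 4)], (3))]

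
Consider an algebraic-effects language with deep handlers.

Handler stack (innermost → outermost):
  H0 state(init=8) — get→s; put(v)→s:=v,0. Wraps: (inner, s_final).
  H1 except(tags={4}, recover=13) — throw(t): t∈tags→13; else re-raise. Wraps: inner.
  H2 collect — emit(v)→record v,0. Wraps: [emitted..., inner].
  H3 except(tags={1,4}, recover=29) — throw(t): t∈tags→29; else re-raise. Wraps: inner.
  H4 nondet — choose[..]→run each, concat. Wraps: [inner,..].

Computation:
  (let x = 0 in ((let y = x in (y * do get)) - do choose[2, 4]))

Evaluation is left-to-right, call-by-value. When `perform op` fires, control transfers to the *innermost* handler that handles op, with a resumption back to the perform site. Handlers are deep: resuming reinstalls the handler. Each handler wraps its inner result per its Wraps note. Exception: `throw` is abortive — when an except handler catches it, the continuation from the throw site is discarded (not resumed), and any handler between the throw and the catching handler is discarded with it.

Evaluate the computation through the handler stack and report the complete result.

Step-by-step:
get @ H0 ⇒ 8
choose[2, 4] @ H4
  branch[0] choose=2:
    H0 returns (-2, 8)
    H1 returns (-2, 8)
    H2 returns [(-2, 8)]
    H3 returns [(-2, 8)]
    H4 returns [[(-2, 8)]]
  branch[1] choose=4:
    H0 returns (-4, 8)
    H1 returns (-4, 8)
    H2 returns [(-4, 8)]
    H3 returns [(-4, 8)]
    H4 returns [[(-4, 8)]]
= [[(-2, 8)], [(-4, 8)]]

Answer: [[(-2, 8)], [(-4, 8)]]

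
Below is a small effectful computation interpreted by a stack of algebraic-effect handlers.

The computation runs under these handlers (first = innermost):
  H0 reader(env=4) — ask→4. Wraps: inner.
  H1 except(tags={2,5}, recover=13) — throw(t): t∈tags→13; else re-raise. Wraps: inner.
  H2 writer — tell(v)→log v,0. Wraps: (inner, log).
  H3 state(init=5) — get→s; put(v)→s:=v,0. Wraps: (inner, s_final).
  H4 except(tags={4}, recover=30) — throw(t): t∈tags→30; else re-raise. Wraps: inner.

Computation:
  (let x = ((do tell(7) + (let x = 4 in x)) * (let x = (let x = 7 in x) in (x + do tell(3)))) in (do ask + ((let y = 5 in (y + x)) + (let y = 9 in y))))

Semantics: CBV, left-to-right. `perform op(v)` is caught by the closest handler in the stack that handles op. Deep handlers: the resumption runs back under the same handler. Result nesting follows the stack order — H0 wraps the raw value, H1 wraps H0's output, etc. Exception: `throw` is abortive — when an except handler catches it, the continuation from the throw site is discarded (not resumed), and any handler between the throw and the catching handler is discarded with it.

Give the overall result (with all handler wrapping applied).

Answer: ((46, (7, 3)), 5)

Step-by-step:
tell(7) @ H2 ⇒ log+=7
tell(3) @ H2 ⇒ log+=3
ask @ H0 ⇒ 4
H0 returns 46
H1 returns 46
H2 returns (46, (7, 3))
H3 returns ((46, (7, 3)), 5)
H4 returns ((46, (7, 3)), 5)
= ((46, (7, 3)), 5)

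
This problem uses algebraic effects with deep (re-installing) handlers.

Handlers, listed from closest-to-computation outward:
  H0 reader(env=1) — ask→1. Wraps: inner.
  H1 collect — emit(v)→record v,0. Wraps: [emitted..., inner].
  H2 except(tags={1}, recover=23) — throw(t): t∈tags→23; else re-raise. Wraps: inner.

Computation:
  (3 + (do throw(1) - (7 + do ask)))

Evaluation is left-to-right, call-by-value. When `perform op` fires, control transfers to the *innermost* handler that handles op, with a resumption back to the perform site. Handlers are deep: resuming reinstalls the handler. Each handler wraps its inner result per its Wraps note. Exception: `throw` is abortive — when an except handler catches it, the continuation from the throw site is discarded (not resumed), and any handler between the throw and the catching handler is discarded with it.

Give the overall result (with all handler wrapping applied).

Step-by-step:
throw(1) @ H2 caught ⇒ 23
= 23

Answer: 23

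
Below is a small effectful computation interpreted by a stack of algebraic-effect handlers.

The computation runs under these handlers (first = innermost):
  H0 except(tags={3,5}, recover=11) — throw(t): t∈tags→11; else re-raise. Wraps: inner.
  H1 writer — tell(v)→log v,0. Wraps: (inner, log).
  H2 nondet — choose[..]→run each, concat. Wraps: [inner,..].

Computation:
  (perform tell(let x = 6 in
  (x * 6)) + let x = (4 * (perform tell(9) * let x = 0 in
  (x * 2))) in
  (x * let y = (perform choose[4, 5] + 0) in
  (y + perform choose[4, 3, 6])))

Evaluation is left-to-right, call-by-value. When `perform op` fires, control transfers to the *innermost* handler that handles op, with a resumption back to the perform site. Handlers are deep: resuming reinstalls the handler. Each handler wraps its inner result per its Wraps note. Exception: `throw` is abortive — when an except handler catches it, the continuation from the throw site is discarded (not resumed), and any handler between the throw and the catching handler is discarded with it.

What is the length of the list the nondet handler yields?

Step-by-step:
tell(36) @ H1 ⇒ log+=36
tell(9) @ H1 ⇒ log+=9
choose[4, 5] @ H2
  branch[0] choose=4:
    choose[4, 3, 6] @ H2
      branch[0] choose=4:
        H0 returns 0
        H1 returns (0, (36, 9))
        H2 returns [(0, (36, 9))]
      branch[1] choose=3:
        H0 returns 0
        H1 returns (0, (36, 9))
        H2 returns [(0, (36, 9))]
      branch[2] choose=6:
        H0 returns 0
        H1 returns (0, (36, 9))
        H2 returns [(0, (36, 9))]
  branch[1] choose=5:
    choose[4, 3, 6] @ H2
      branch[0] choose=4:
        H0 returns 0
        H1 returns (0, (36, 9))
        H2 returns [(0, (36, 9))]
      branch[1] choose=3:
        H0 returns 0
        H1 returns (0, (36, 9))
        H2 returns [(0, (36, 9))]
      branch[2] choose=6:
        H0 returns 0
        H1 returns (0, (36, 9))
        H2 returns [(0, (36, 9))]
= [(0, (36, 9)), (0, (36, 9)), (0, (36, 9)), (0, (36, 9)), (0, (36, 9)), (0, (36, 9))]

Answer: 6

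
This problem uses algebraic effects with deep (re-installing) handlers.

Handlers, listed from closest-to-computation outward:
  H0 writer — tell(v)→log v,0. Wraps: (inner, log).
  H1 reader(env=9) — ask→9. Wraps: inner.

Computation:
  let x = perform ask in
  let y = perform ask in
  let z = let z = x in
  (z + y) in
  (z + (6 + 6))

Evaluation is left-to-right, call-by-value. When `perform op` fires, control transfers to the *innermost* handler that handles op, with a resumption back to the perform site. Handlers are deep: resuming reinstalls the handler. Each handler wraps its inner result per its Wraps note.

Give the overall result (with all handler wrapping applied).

Working:
ask @ H1 ⇒ 9
ask @ H1 ⇒ 9
H0 returns (30, ())
H1 returns (30, ())
= (30, ())

Answer: (30, ())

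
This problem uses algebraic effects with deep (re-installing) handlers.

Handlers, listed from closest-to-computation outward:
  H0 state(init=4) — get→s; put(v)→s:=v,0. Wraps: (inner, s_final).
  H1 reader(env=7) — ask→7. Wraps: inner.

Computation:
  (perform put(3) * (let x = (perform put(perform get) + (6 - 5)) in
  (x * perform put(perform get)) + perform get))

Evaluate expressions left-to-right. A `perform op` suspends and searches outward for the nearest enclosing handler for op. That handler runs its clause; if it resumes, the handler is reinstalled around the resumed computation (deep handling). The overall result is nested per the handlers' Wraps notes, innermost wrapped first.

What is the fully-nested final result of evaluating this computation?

Step-by-step:
put(3) @ H0 ⇒ s:=3
get @ H0 ⇒ 3
put(3) @ H0 ⇒ s:=3
get @ H0 ⇒ 3
put(3) @ H0 ⇒ s:=3
get @ H0 ⇒ 3
H0 returns (0, 3)
H1 returns (0, 3)
= (0, 3)

Answer: (0, 3)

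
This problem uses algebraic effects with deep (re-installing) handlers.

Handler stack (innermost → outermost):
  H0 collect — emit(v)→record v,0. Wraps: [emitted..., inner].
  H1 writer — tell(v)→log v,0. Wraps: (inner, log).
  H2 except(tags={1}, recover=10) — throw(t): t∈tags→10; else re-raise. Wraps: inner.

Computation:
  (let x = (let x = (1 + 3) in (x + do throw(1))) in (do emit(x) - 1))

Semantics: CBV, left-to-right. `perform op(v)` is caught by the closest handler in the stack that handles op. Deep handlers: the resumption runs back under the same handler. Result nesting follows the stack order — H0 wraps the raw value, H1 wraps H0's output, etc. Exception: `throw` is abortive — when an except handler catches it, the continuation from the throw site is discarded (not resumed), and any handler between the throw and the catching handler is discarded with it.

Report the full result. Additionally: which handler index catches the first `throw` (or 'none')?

Answer: 10 ; first throw caught by: H2

Working:
throw(1) @ H2 caught ⇒ 10
= 10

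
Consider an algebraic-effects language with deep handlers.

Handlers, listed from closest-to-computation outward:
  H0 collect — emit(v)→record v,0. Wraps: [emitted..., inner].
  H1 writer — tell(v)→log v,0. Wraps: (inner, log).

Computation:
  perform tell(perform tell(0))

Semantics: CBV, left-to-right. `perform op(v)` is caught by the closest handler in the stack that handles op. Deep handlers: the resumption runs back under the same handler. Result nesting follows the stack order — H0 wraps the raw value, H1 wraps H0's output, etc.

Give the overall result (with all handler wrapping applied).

Answer: ([0], (0, 0))

Step-by-step:
tell(0) @ H1 ⇒ log+=0
tell(0) @ H1 ⇒ log+=0
H0 returns [0]
H1 returns ([0], (0, 0))
= ([0], (0, 0))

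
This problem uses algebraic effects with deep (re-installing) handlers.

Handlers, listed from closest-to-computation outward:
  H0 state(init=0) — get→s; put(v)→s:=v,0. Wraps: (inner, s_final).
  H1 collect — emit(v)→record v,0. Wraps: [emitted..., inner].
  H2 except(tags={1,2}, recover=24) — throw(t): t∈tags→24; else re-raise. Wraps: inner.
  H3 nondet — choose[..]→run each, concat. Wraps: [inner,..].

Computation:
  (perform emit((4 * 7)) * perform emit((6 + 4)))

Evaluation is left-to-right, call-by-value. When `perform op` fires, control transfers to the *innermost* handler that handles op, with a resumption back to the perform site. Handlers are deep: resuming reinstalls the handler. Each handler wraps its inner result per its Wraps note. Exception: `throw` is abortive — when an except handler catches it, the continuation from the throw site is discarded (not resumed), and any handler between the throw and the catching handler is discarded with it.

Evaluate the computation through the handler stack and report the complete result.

Answer: [[28, 10, (0, 0)]]

Step-by-step:
emit(28) @ H1 ⇒ out+=28
emit(10) @ H1 ⇒ out+=10
H0 returns (0, 0)
H1 returns [28, 10, (0, 0)]
H2 returns [28, 10, (0, 0)]
H3 returns [[28, 10, (0, 0)]]
= [[28, 10, (0, 0)]]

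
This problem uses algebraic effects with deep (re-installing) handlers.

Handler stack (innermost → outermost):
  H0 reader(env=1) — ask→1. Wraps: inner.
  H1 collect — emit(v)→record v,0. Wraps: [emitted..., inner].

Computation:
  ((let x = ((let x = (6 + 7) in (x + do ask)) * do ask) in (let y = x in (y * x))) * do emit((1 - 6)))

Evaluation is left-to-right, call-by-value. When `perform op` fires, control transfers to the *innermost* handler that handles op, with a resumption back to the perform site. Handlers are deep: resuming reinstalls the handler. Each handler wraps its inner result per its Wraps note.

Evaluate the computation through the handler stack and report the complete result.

Answer: [-5, 0]

Step-by-step:
ask @ H0 ⇒ 1
ask @ H0 ⇒ 1
emit(-5) @ H1 ⇒ out+=-5
H0 returns 0
H1 returns [-5, 0]
= [-5, 0]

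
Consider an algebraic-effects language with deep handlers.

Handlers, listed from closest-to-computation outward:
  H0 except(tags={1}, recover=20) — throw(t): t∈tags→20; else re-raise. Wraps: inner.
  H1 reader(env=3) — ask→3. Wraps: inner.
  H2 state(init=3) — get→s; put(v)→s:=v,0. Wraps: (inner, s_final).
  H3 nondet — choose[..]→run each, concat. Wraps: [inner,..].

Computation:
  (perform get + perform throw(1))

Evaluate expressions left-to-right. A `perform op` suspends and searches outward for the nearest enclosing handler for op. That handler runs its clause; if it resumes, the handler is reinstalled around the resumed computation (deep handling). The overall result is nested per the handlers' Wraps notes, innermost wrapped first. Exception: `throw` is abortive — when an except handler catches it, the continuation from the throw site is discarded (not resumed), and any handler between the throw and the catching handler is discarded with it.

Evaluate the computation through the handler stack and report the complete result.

Step-by-step:
get @ H2 ⇒ 3
throw(1) @ H0 caught ⇒ 20
H1 returns 20
H2 returns (20, 3)
H3 returns [(20, 3)]
= [(20, 3)]

Answer: [(20, 3)]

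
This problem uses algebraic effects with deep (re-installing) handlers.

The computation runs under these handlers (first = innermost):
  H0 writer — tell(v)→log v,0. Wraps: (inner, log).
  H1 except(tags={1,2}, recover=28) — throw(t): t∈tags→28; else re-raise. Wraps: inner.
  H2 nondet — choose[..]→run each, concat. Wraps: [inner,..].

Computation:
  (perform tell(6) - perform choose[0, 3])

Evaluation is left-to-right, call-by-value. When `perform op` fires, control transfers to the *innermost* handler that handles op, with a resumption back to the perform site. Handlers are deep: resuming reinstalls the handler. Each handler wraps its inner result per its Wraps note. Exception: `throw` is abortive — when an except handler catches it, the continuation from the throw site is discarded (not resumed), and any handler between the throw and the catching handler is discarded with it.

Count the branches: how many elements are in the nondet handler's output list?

Answer: 2

Working:
tell(6) @ H0 ⇒ log+=6
choose[0, 3] @ H2
  branch[0] choose=0:
    H0 returns (0, (6))
    H1 returns (0, (6))
    H2 returns [(0, (6))]
  branch[1] choose=3:
    H0 returns (-3, (6))
    H1 returns (-3, (6))
    H2 returns [(-3, (6))]
= [(0, (6)), (-3, (6))]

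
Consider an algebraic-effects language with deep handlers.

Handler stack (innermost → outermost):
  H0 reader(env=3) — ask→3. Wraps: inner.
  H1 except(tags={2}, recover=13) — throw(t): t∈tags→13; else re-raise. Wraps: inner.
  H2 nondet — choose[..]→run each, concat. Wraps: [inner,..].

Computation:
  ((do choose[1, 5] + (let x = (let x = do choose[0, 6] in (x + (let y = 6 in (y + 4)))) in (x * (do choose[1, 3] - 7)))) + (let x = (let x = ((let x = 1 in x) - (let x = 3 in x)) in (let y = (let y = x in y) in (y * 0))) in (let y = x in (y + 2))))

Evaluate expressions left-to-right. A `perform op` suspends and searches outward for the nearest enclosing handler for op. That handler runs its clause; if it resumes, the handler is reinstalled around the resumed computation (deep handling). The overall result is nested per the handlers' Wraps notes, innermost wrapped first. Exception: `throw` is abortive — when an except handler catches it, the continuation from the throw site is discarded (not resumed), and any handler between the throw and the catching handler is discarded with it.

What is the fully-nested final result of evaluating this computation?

Answer: [-57, -37, -93, -61, -53, -33, -89, -57]

Step-by-step:
choose[1, 5] @ H2
  branch[0] choose=1:
    choose[0, 6] @ H2
      branch[0] choose=0:
        choose[1, 3] @ H2
          branch[0] choose=1:
            H0 returns -57
            H1 returns -57
            H2 returns [-57]
          branch[1] choose=3:
            H0 returns -37
            H1 returns -37
            H2 returns [-37]
      branch[1] choose=6:
        choose[1, 3] @ H2
          branch[0] choose=1:
            H0 returns -93
            H1 returns -93
            H2 returns [-93]
          branch[1] choose=3:
            H0 returns -61
            H1 returns -61
            H2 returns [-61]
  branch[1] choose=5:
    choose[0, 6] @ H2
      branch[0] choose=0:
        choose[1, 3] @ H2
          branch[0] choose=1:
            H0 returns -53
            H1 returns -53
            H2 returns [-53]
          branch[1] choose=3:
            H0 returns -33
            H1 returns -33
            H2 returns [-33]
      branch[1] choose=6:
        choose[1, 3] @ H2
          branch[0] choose=1:
            H0 returns -89
            H1 returns -89
            H2 returns [-89]
          branch[1] choose=3:
            H0 returns -57
            H1 returns -57
            H2 returns [-57]
= [-57, -37, -93, -61, -53, -33, -89, -57]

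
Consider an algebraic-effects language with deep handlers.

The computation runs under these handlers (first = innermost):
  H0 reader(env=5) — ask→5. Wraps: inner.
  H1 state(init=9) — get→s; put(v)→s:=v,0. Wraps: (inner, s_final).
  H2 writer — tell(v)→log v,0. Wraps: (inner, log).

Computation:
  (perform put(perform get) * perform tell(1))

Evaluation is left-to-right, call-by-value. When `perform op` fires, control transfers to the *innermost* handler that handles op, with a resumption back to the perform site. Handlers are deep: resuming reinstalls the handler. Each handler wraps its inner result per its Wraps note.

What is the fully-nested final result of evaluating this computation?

Answer: ((0, 9), (1))

Step-by-step:
get @ H1 ⇒ 9
put(9) @ H1 ⇒ s:=9
tell(1) @ H2 ⇒ log+=1
H0 returns 0
H1 returns (0, 9)
H2 returns ((0, 9), (1))
= ((0, 9), (1))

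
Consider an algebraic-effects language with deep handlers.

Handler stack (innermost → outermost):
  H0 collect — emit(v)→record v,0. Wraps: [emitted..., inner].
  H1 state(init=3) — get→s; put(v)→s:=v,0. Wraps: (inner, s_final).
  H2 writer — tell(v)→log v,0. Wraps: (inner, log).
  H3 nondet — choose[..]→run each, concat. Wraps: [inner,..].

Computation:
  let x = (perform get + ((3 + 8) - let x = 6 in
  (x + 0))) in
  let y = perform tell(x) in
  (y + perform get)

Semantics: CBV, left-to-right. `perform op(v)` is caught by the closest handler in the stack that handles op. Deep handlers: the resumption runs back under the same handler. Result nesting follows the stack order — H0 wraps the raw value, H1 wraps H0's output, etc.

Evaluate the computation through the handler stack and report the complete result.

Working:
get @ H1 ⇒ 3
tell(8) @ H2 ⇒ log+=8
get @ H1 ⇒ 3
H0 returns [3]
H1 returns ([3], 3)
H2 returns (([3], 3), (8))
H3 returns [(([3], 3), (8))]
= [(([3], 3), (8))]

Answer: [(([3], 3), (8))]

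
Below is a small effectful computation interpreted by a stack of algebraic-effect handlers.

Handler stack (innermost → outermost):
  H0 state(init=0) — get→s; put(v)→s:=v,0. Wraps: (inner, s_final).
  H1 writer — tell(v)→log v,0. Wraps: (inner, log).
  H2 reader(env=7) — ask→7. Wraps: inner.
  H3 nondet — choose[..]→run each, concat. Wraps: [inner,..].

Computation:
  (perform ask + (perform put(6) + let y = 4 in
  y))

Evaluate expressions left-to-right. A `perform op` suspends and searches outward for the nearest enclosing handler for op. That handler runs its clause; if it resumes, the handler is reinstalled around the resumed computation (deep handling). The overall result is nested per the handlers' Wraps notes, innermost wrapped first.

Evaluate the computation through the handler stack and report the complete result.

Answer: [((11, 6), ())]

Working:
ask @ H2 ⇒ 7
put(6) @ H0 ⇒ s:=6
H0 returns (11, 6)
H1 returns ((11, 6), ())
H2 returns ((11, 6), ())
H3 returns [((11, 6), ())]
= [((11, 6), ())]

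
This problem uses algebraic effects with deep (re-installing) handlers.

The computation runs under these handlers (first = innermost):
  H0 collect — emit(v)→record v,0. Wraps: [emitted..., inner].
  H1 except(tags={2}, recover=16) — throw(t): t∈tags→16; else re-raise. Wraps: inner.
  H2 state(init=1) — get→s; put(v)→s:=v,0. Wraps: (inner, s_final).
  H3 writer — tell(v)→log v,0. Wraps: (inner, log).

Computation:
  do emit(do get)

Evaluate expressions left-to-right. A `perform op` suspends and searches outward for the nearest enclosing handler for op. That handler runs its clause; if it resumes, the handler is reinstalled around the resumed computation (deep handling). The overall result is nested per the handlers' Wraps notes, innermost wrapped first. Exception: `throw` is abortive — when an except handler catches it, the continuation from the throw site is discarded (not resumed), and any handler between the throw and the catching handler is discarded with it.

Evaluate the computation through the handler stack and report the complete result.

Evaluation trace:
get @ H2 ⇒ 1
emit(1) @ H0 ⇒ out+=1
H0 returns [1, 0]
H1 returns [1, 0]
H2 returns ([1, 0], 1)
H3 returns (([1, 0], 1), ())
= (([1, 0], 1), ())

Answer: (([1, 0], 1), ())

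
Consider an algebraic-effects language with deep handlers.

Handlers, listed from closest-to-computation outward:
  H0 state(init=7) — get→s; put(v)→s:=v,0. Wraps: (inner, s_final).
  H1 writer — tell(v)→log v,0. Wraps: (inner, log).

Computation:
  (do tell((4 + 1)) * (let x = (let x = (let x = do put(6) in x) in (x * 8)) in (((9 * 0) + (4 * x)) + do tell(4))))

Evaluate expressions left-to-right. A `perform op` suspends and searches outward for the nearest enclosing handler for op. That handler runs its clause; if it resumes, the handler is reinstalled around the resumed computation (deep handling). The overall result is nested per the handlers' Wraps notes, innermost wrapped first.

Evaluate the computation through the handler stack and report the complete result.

Step-by-step:
tell(5) @ H1 ⇒ log+=5
put(6) @ H0 ⇒ s:=6
tell(4) @ H1 ⇒ log+=4
H0 returns (0, 6)
H1 returns ((0, 6), (5, 4))
= ((0, 6), (5, 4))

Answer: ((0, 6), (5, 4))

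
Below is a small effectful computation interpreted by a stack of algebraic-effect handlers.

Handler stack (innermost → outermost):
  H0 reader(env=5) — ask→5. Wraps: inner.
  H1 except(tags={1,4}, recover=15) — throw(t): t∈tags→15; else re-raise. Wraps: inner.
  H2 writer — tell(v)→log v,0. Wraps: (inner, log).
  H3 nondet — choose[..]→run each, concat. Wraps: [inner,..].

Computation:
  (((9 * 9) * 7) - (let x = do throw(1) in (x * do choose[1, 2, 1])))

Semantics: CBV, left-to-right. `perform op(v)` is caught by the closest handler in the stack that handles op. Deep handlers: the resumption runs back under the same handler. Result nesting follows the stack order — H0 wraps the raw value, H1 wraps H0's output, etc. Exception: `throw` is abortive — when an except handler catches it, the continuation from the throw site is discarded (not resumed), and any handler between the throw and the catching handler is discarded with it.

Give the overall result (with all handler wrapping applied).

Step-by-step:
throw(1) @ H1 caught ⇒ 15
H2 returns (15, ())
H3 returns [(15, ())]
= [(15, ())]

Answer: [(15, ())]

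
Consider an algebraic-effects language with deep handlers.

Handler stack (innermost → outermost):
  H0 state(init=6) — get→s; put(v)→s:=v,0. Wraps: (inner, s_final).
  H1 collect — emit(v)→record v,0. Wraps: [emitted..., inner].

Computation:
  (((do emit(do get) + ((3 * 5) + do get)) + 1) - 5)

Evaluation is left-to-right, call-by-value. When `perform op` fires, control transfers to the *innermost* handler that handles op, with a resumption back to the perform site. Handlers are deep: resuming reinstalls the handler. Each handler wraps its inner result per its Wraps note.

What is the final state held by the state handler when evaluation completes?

Answer: 6

Evaluation trace:
get @ H0 ⇒ 6
emit(6) @ H1 ⇒ out+=6
get @ H0 ⇒ 6
H0 returns (17, 6)
H1 returns [6, (17, 6)]
= [6, (17, 6)]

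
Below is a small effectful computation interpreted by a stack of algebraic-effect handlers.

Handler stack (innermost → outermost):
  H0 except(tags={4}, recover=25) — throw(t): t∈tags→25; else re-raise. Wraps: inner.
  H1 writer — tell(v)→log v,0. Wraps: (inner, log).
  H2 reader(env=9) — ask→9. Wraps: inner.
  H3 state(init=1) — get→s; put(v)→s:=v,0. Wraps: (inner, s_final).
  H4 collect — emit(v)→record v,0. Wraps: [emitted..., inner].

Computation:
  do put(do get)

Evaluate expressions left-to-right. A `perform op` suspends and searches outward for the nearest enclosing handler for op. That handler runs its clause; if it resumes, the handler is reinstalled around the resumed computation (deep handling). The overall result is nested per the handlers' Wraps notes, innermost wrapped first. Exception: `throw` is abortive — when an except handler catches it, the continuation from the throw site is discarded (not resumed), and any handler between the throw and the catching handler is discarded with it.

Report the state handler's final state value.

Working:
get @ H3 ⇒ 1
put(1) @ H3 ⇒ s:=1
H0 returns 0
H1 returns (0, ())
H2 returns (0, ())
H3 returns ((0, ()), 1)
H4 returns [((0, ()), 1)]
= [((0, ()), 1)]

Answer: 1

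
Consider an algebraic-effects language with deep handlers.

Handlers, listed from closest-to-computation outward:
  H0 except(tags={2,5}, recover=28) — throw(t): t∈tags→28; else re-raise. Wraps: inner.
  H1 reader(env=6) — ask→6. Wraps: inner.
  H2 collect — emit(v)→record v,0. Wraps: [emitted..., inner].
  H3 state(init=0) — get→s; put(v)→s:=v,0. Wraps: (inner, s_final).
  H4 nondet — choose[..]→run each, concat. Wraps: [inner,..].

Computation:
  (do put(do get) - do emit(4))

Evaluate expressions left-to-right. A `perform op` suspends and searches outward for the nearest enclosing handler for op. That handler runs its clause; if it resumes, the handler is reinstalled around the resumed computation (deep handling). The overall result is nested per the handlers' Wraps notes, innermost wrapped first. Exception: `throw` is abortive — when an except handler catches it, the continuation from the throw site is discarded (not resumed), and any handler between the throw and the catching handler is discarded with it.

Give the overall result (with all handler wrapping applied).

Working:
get @ H3 ⇒ 0
put(0) @ H3 ⇒ s:=0
emit(4) @ H2 ⇒ out+=4
H0 returns 0
H1 returns 0
H2 returns [4, 0]
H3 returns ([4, 0], 0)
H4 returns [([4, 0], 0)]
= [([4, 0], 0)]

Answer: [([4, 0], 0)]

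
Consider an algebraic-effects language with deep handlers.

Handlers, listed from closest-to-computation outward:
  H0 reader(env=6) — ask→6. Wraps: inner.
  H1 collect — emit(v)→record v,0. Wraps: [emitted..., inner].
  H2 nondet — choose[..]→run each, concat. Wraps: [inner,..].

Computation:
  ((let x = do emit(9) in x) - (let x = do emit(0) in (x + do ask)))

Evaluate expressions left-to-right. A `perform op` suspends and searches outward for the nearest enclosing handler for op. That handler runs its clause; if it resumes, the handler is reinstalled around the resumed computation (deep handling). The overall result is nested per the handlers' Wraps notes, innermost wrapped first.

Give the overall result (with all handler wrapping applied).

Answer: [[9, 0, -6]]

Evaluation trace:
emit(9) @ H1 ⇒ out+=9
emit(0) @ H1 ⇒ out+=0
ask @ H0 ⇒ 6
H0 returns -6
H1 returns [9, 0, -6]
H2 returns [[9, 0, -6]]
= [[9, 0, -6]]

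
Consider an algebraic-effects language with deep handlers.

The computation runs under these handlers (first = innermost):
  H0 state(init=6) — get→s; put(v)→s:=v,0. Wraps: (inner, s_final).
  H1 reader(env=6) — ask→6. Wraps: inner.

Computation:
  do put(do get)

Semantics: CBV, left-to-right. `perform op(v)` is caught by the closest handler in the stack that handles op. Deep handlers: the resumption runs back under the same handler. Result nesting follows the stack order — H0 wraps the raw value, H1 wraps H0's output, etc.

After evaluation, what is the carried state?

Answer: 6

Working:
get @ H0 ⇒ 6
put(6) @ H0 ⇒ s:=6
H0 returns (0, 6)
H1 returns (0, 6)
= (0, 6)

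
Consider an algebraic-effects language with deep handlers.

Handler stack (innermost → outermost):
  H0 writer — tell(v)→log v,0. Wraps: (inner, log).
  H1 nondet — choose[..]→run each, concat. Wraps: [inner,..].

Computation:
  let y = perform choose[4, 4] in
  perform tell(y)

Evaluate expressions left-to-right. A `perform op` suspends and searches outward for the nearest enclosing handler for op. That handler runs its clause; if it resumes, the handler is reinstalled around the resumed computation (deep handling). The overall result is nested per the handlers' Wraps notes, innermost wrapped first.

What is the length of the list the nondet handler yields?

Answer: 2

Working:
choose[4, 4] @ H1
  branch[0] choose=4:
    tell(4) @ H0 ⇒ log+=4
    H0 returns (0, (4))
    H1 returns [(0, (4))]
  branch[1] choose=4:
    tell(4) @ H0 ⇒ log+=4
    H0 returns (0, (4))
    H1 returns [(0, (4))]
= [(0, (4)), (0, (4))]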